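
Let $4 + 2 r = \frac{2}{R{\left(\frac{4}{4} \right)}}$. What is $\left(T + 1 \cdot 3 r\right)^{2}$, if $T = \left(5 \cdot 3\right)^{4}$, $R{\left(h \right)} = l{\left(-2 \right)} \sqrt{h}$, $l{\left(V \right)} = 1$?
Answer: $2562586884$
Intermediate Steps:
$R{\left(h \right)} = \sqrt{h}$ ($R{\left(h \right)} = 1 \sqrt{h} = \sqrt{h}$)
$r = -1$ ($r = -2 + \frac{2 \frac{1}{\sqrt{\frac{4}{4}}}}{2} = -2 + \frac{2 \frac{1}{\sqrt{4 \cdot \frac{1}{4}}}}{2} = -2 + \frac{2 \frac{1}{\sqrt{1}}}{2} = -2 + \frac{2 \cdot 1^{-1}}{2} = -2 + \frac{2 \cdot 1}{2} = -2 + \frac{1}{2} \cdot 2 = -2 + 1 = -1$)
$T = 50625$ ($T = 15^{4} = 50625$)
$\left(T + 1 \cdot 3 r\right)^{2} = \left(50625 + 1 \cdot 3 \left(-1\right)\right)^{2} = \left(50625 + 3 \left(-1\right)\right)^{2} = \left(50625 - 3\right)^{2} = 50622^{2} = 2562586884$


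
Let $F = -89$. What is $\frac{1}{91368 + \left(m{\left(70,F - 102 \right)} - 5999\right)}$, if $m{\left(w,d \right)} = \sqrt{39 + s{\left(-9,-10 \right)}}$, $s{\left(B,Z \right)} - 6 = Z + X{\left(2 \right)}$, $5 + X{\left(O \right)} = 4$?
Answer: $\frac{85369}{7287866127} - \frac{\sqrt{34}}{7287866127} \approx 1.1713 \cdot 10^{-5}$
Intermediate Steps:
$X{\left(O \right)} = -1$ ($X{\left(O \right)} = -5 + 4 = -1$)
$s{\left(B,Z \right)} = 5 + Z$ ($s{\left(B,Z \right)} = 6 + \left(Z - 1\right) = 6 + \left(-1 + Z\right) = 5 + Z$)
$m{\left(w,d \right)} = \sqrt{34}$ ($m{\left(w,d \right)} = \sqrt{39 + \left(5 - 10\right)} = \sqrt{39 - 5} = \sqrt{34}$)
$\frac{1}{91368 + \left(m{\left(70,F - 102 \right)} - 5999\right)} = \frac{1}{91368 - \left(5999 - \sqrt{34}\right)} = \frac{1}{85369 + \sqrt{34}}$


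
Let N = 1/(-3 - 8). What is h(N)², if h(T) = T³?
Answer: 1/1771561 ≈ 5.6447e-7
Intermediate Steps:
N = -1/11 (N = 1/(-11) = -1/11 ≈ -0.090909)
h(N)² = ((-1/11)³)² = (-1/1331)² = 1/1771561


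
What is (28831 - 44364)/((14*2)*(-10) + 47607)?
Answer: -2219/6761 ≈ -0.32821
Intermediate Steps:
(28831 - 44364)/((14*2)*(-10) + 47607) = -15533/(28*(-10) + 47607) = -15533/(-280 + 47607) = -15533/47327 = -15533*1/47327 = -2219/6761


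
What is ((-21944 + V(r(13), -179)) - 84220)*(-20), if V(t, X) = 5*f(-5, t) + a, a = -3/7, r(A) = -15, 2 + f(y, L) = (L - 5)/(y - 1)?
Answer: 44586260/21 ≈ 2.1232e+6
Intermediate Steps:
f(y, L) = -2 + (-5 + L)/(-1 + y) (f(y, L) = -2 + (L - 5)/(y - 1) = -2 + (-5 + L)/(-1 + y))
a = -3/7 (a = -3*⅐ = -3/7 ≈ -0.42857)
V(t, X) = -263/42 - 5*t/6 (V(t, X) = 5*((-3 + t - 2*(-5))/(-1 - 5)) - 3/7 = 5*((-3 + t + 10)/(-6)) - 3/7 = 5*(-(7 + t)/6) - 3/7 = 5*(-7/6 - t/6) - 3/7 = (-35/6 - 5*t/6) - 3/7 = -263/42 - 5*t/6)
((-21944 + V(r(13), -179)) - 84220)*(-20) = ((-21944 + (-263/42 - ⅚*(-15))) - 84220)*(-20) = ((-21944 + (-263/42 + 25/2)) - 84220)*(-20) = ((-21944 + 131/21) - 84220)*(-20) = (-460693/21 - 84220)*(-20) = -2229313/21*(-20) = 44586260/21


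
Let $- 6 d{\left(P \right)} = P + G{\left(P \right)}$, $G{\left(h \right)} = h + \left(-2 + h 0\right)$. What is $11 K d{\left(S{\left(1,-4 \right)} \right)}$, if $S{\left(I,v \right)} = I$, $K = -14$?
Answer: $0$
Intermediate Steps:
$G{\left(h \right)} = -2 + h$ ($G{\left(h \right)} = h + \left(-2 + 0\right) = h - 2 = -2 + h$)
$d{\left(P \right)} = \frac{1}{3} - \frac{P}{3}$ ($d{\left(P \right)} = - \frac{P + \left(-2 + P\right)}{6} = - \frac{-2 + 2 P}{6} = \frac{1}{3} - \frac{P}{3}$)
$11 K d{\left(S{\left(1,-4 \right)} \right)} = 11 \left(-14\right) \left(\frac{1}{3} - \frac{1}{3}\right) = - 154 \left(\frac{1}{3} - \frac{1}{3}\right) = \left(-154\right) 0 = 0$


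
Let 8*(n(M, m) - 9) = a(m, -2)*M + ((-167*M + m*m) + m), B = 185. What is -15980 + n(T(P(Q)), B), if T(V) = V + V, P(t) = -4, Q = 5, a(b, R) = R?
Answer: -46003/4 ≈ -11501.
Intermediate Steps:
T(V) = 2*V
n(M, m) = 9 - 169*M/8 + m/8 + m²/8 (n(M, m) = 9 + (-2*M + ((-167*M + m*m) + m))/8 = 9 + (-2*M + ((-167*M + m²) + m))/8 = 9 + (-2*M + ((m² - 167*M) + m))/8 = 9 + (-2*M + (m + m² - 167*M))/8 = 9 + (m + m² - 169*M)/8 = 9 + (-169*M/8 + m/8 + m²/8) = 9 - 169*M/8 + m/8 + m²/8)
-15980 + n(T(P(Q)), B) = -15980 + (9 - 169*(-4)/4 + (⅛)*185 + (⅛)*185²) = -15980 + (9 - 169/8*(-8) + 185/8 + (⅛)*34225) = -15980 + (9 + 169 + 185/8 + 34225/8) = -15980 + 17917/4 = -46003/4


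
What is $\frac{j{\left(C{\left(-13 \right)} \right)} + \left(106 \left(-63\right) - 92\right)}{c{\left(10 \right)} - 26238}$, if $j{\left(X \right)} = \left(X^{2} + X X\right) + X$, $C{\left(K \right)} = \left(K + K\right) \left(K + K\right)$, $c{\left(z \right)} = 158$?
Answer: $- \frac{453929}{13040} \approx -34.81$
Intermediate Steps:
$C{\left(K \right)} = 4 K^{2}$ ($C{\left(K \right)} = 2 K 2 K = 4 K^{2}$)
$j{\left(X \right)} = X + 2 X^{2}$ ($j{\left(X \right)} = \left(X^{2} + X^{2}\right) + X = 2 X^{2} + X = X + 2 X^{2}$)
$\frac{j{\left(C{\left(-13 \right)} \right)} + \left(106 \left(-63\right) - 92\right)}{c{\left(10 \right)} - 26238} = \frac{4 \left(-13\right)^{2} \left(1 + 2 \cdot 4 \left(-13\right)^{2}\right) + \left(106 \left(-63\right) - 92\right)}{158 - 26238} = \frac{4 \cdot 169 \left(1 + 2 \cdot 4 \cdot 169\right) - 6770}{-26080} = \left(676 \left(1 + 2 \cdot 676\right) - 6770\right) \left(- \frac{1}{26080}\right) = \left(676 \left(1 + 1352\right) - 6770\right) \left(- \frac{1}{26080}\right) = \left(676 \cdot 1353 - 6770\right) \left(- \frac{1}{26080}\right) = \left(914628 - 6770\right) \left(- \frac{1}{26080}\right) = 907858 \left(- \frac{1}{26080}\right) = - \frac{453929}{13040}$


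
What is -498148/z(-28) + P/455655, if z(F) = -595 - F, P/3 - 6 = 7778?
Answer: 10809374644/12302685 ≈ 878.62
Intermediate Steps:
P = 23352 (P = 18 + 3*7778 = 18 + 23334 = 23352)
-498148/z(-28) + P/455655 = -498148/(-595 - 1*(-28)) + 23352/455655 = -498148/(-595 + 28) + 23352*(1/455655) = -498148/(-567) + 7784/151885 = -498148*(-1/567) + 7784/151885 = 71164/81 + 7784/151885 = 10809374644/12302685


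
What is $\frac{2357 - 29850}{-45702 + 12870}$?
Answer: $\frac{1447}{1728} \approx 0.83738$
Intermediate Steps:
$\frac{2357 - 29850}{-45702 + 12870} = - \frac{27493}{-32832} = \left(-27493\right) \left(- \frac{1}{32832}\right) = \frac{1447}{1728}$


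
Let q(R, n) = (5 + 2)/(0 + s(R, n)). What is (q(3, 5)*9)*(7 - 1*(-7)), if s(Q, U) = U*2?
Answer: 441/5 ≈ 88.200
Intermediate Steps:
s(Q, U) = 2*U
q(R, n) = 7/(2*n) (q(R, n) = (5 + 2)/(0 + 2*n) = 7/((2*n)) = 7*(1/(2*n)) = 7/(2*n))
(q(3, 5)*9)*(7 - 1*(-7)) = (((7/2)/5)*9)*(7 - 1*(-7)) = (((7/2)*(⅕))*9)*(7 + 7) = ((7/10)*9)*14 = (63/10)*14 = 441/5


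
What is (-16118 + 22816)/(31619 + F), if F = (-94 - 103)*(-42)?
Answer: 6698/39893 ≈ 0.16790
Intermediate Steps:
F = 8274 (F = -197*(-42) = 8274)
(-16118 + 22816)/(31619 + F) = (-16118 + 22816)/(31619 + 8274) = 6698/39893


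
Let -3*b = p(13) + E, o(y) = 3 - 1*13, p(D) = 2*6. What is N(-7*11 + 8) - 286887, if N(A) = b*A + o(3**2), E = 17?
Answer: -286230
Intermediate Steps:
p(D) = 12
o(y) = -10 (o(y) = 3 - 13 = -10)
b = -29/3 (b = -(12 + 17)/3 = -1/3*29 = -29/3 ≈ -9.6667)
N(A) = -10 - 29*A/3 (N(A) = -29*A/3 - 10 = -10 - 29*A/3)
N(-7*11 + 8) - 286887 = (-10 - 29*(-7*11 + 8)/3) - 286887 = (-10 - 29*(-77 + 8)/3) - 286887 = (-10 - 29/3*(-69)) - 286887 = (-10 + 667) - 286887 = 657 - 286887 = -286230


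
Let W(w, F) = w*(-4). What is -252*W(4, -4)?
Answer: 4032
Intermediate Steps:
W(w, F) = -4*w
-252*W(4, -4) = -(-1008)*4 = -252*(-16) = 4032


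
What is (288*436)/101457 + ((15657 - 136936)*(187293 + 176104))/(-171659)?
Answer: 496830839339667/1935111907 ≈ 2.5675e+5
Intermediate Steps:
(288*436)/101457 + ((15657 - 136936)*(187293 + 176104))/(-171659) = 125568*(1/101457) - 121279*363397*(-1/171659) = 13952/11273 - 44072424763*(-1/171659) = 13952/11273 + 44072424763/171659 = 496830839339667/1935111907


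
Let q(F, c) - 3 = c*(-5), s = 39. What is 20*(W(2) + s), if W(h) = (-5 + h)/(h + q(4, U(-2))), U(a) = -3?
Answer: 777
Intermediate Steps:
q(F, c) = 3 - 5*c (q(F, c) = 3 + c*(-5) = 3 - 5*c)
W(h) = (-5 + h)/(18 + h) (W(h) = (-5 + h)/(h + (3 - 5*(-3))) = (-5 + h)/(h + (3 + 15)) = (-5 + h)/(h + 18) = (-5 + h)/(18 + h))
20*(W(2) + s) = 20*((-5 + 2)/(18 + 2) + 39) = 20*(-3/20 + 39) = 20*(777/20) = 777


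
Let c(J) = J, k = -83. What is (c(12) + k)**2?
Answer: 5041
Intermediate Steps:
(c(12) + k)**2 = (12 - 83)**2 = (-71)**2 = 5041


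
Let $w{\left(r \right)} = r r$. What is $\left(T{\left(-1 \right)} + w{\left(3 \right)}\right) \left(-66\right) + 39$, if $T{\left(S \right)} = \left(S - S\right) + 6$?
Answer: $-951$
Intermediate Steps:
$w{\left(r \right)} = r^{2}$
$T{\left(S \right)} = 6$ ($T{\left(S \right)} = 0 + 6 = 6$)
$\left(T{\left(-1 \right)} + w{\left(3 \right)}\right) \left(-66\right) + 39 = \left(6 + 3^{2}\right) \left(-66\right) + 39 = \left(6 + 9\right) \left(-66\right) + 39 = 15 \left(-66\right) + 39 = -990 + 39 = -951$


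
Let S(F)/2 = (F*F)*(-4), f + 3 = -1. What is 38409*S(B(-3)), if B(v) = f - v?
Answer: -307272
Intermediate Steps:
f = -4 (f = -3 - 1 = -4)
B(v) = -4 - v
S(F) = -8*F**2 (S(F) = 2*((F*F)*(-4)) = 2*(F**2*(-4)) = 2*(-4*F**2) = -8*F**2)
38409*S(B(-3)) = 38409*(-8*(-4 - 1*(-3))**2) = 38409*(-8*(-4 + 3)**2) = 38409*(-8*(-1)**2) = 38409*(-8*1) = 38409*(-8) = -307272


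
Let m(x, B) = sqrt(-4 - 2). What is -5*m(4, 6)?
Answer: -5*I*sqrt(6) ≈ -12.247*I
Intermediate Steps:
m(x, B) = I*sqrt(6) (m(x, B) = sqrt(-6) = I*sqrt(6))
-5*m(4, 6) = -5*I*sqrt(6)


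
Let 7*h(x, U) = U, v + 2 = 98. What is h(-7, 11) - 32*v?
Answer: -21493/7 ≈ -3070.4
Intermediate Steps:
v = 96 (v = -2 + 98 = 96)
h(x, U) = U/7
h(-7, 11) - 32*v = (1/7)*11 - 32*96 = 11/7 - 3072 = -21493/7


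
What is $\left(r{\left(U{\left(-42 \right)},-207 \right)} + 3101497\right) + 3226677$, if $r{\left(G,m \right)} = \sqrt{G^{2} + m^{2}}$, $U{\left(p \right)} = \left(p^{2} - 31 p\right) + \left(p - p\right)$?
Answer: $6328174 + 3 \sqrt{1049245} \approx 6.3312 \cdot 10^{6}$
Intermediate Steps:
$U{\left(p \right)} = p^{2} - 31 p$ ($U{\left(p \right)} = \left(p^{2} - 31 p\right) + 0 = p^{2} - 31 p$)
$\left(r{\left(U{\left(-42 \right)},-207 \right)} + 3101497\right) + 3226677 = \left(\sqrt{\left(- 42 \left(-31 - 42\right)\right)^{2} + \left(-207\right)^{2}} + 3101497\right) + 3226677 = \left(\sqrt{\left(\left(-42\right) \left(-73\right)\right)^{2} + 42849} + 3101497\right) + 3226677 = \left(\sqrt{3066^{2} + 42849} + 3101497\right) + 3226677 = \left(\sqrt{9400356 + 42849} + 3101497\right) + 3226677 = \left(\sqrt{9443205} + 3101497\right) + 3226677 = \left(3 \sqrt{1049245} + 3101497\right) + 3226677 = \left(3101497 + 3 \sqrt{1049245}\right) + 3226677 = 6328174 + 3 \sqrt{1049245}$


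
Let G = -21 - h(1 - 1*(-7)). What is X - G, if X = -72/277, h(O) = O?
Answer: 7961/277 ≈ 28.740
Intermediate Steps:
X = -72/277 (X = -72*1/277 = -72/277 ≈ -0.25993)
G = -29 (G = -21 - (1 - 1*(-7)) = -21 - (1 + 7) = -21 - 1*8 = -21 - 8 = -29)
X - G = -72/277 - 1*(-29) = -72/277 + 29 = 7961/277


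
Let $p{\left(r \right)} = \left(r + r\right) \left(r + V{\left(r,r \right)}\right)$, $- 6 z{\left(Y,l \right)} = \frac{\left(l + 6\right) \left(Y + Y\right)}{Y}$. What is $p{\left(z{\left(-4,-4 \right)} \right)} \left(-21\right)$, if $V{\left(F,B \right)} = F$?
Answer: $- \frac{112}{3} \approx -37.333$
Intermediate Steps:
$z{\left(Y,l \right)} = -2 - \frac{l}{3}$ ($z{\left(Y,l \right)} = - \frac{\left(l + 6\right) \left(Y + Y\right) \frac{1}{Y}}{6} = - \frac{\left(6 + l\right) 2 Y \frac{1}{Y}}{6} = - \frac{2 Y \left(6 + l\right) \frac{1}{Y}}{6} = - \frac{12 + 2 l}{6} = -2 - \frac{l}{3}$)
$p{\left(r \right)} = 4 r^{2}$ ($p{\left(r \right)} = \left(r + r\right) \left(r + r\right) = 2 r 2 r = 4 r^{2}$)
$p{\left(z{\left(-4,-4 \right)} \right)} \left(-21\right) = 4 \left(-2 - - \frac{4}{3}\right)^{2} \left(-21\right) = 4 \left(-2 + \frac{4}{3}\right)^{2} \left(-21\right) = 4 \left(- \frac{2}{3}\right)^{2} \left(-21\right) = 4 \cdot \frac{4}{9} \left(-21\right) = \frac{16}{9} \left(-21\right) = - \frac{112}{3}$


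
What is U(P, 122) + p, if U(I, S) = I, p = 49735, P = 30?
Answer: 49765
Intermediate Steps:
U(P, 122) + p = 30 + 49735 = 49765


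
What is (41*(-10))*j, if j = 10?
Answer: -4100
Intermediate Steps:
(41*(-10))*j = (41*(-10))*10 = -410*10 = -4100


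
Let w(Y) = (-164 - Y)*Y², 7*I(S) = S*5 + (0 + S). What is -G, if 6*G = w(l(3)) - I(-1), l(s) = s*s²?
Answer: 324889/14 ≈ 23206.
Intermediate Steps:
I(S) = 6*S/7 (I(S) = (S*5 + (0 + S))/7 = (5*S + S)/7 = (6*S)/7 = 6*S/7)
l(s) = s³
w(Y) = Y²*(-164 - Y)
G = -324889/14 (G = ((3³)²*(-164 - 1*3³) - 6*(-1)/7)/6 = (27²*(-164 - 1*27) - 1*(-6/7))/6 = (729*(-164 - 27) + 6/7)/6 = (729*(-191) + 6/7)/6 = (-139239 + 6/7)/6 = (⅙)*(-974667/7) = -324889/14 ≈ -23206.)
-G = -1*(-324889/14) = 324889/14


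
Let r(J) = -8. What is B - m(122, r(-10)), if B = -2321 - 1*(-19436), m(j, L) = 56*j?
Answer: 10283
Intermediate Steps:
B = 17115 (B = -2321 + 19436 = 17115)
B - m(122, r(-10)) = 17115 - 56*122 = 17115 - 1*6832 = 17115 - 6832 = 10283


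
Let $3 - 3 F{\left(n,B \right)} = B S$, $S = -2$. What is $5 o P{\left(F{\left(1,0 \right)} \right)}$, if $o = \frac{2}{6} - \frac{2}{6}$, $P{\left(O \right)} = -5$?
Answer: $0$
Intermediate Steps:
$F{\left(n,B \right)} = 1 + \frac{2 B}{3}$ ($F{\left(n,B \right)} = 1 - \frac{B \left(-2\right)}{3} = 1 - \frac{\left(-2\right) B}{3} = 1 + \frac{2 B}{3}$)
$o = 0$ ($o = 2 \cdot \frac{1}{6} - \frac{1}{3} = \frac{1}{3} - \frac{1}{3} = 0$)
$5 o P{\left(F{\left(1,0 \right)} \right)} = 5 \cdot 0 \left(-5\right) = 0 \left(-5\right) = 0$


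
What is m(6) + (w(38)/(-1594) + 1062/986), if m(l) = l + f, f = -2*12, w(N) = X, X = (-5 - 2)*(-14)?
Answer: -6673528/392921 ≈ -16.984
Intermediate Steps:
X = 98 (X = -7*(-14) = 98)
w(N) = 98
f = -24
m(l) = -24 + l (m(l) = l - 24 = -24 + l)
m(6) + (w(38)/(-1594) + 1062/986) = (-24 + 6) + (98/(-1594) + 1062/986) = -18 + (98*(-1/1594) + 1062*(1/986)) = -18 + (-49/797 + 531/493) = -18 + 399050/392921 = -6673528/392921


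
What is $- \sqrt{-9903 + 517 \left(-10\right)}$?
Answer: $- i \sqrt{15073} \approx - 122.77 i$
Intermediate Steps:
$- \sqrt{-9903 + 517 \left(-10\right)} = - \sqrt{-9903 - 5170} = - \sqrt{-15073} = - i \sqrt{15073}$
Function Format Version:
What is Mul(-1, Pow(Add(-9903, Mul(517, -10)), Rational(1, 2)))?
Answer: Mul(-1, I, Pow(15073, Rational(1, 2))) ≈ Mul(-122.77, I)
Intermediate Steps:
Mul(-1, Pow(Add(-9903, Mul(517, -10)), Rational(1, 2))) = Mul(-1, Pow(Add(-9903, -5170), Rational(1, 2))) = Mul(-1, Pow(-15073, Rational(1, 2))) = Mul(-1, Mul(I, Pow(15073, Rational(1, 2)))) = Mul(-1, I, Pow(15073, Rational(1, 2)))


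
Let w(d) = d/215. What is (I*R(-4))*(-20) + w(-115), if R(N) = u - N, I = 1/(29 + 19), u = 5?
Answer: -737/172 ≈ -4.2849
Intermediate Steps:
I = 1/48 ≈ 0.020833
R(N) = 5 - N
w(d) = d/215 (w(d) = d*(1/215) = d/215)
(I*R(-4))*(-20) + w(-115) = ((5 - 1*(-4))/48)*(-20) + (1/215)*(-115) = ((5 + 4)/48)*(-20) - 23/43 = ((1/48)*9)*(-20) - 23/43 = (3/16)*(-20) - 23/43 = -15/4 - 23/43 = -737/172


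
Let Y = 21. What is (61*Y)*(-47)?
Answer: -60207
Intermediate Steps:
(61*Y)*(-47) = (61*21)*(-47) = 1281*(-47) = -60207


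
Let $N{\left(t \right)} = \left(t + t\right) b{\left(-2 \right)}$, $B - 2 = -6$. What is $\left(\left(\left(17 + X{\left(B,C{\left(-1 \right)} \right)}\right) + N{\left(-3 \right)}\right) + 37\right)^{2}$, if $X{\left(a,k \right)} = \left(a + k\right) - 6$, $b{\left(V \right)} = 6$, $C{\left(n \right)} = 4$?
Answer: $144$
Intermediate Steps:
$B = -4$ ($B = 2 - 6 = -4$)
$N{\left(t \right)} = 12 t$ ($N{\left(t \right)} = \left(t + t\right) 6 = 2 t 6 = 12 t$)
$X{\left(a,k \right)} = -6 + a + k$
$\left(\left(\left(17 + X{\left(B,C{\left(-1 \right)} \right)}\right) + N{\left(-3 \right)}\right) + 37\right)^{2} = \left(\left(\left(17 - 6\right) + 12 \left(-3\right)\right) + 37\right)^{2} = \left(\left(\left(17 - 6\right) - 36\right) + 37\right)^{2} = \left(\left(11 - 36\right) + 37\right)^{2} = \left(-25 + 37\right)^{2} = 12^{2} = 144$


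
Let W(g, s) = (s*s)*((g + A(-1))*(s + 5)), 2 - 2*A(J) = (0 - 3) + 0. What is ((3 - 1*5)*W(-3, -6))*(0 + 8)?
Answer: -288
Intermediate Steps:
A(J) = 5/2 (A(J) = 1 - ((0 - 3) + 0)/2 = 1 - (-3 + 0)/2 = 1 - ½*(-3) = 1 + 3/2 = 5/2)
W(g, s) = s²*(5 + s)*(5/2 + g) (W(g, s) = (s*s)*((g + 5/2)*(s + 5)) = s²*((5/2 + g)*(5 + s)) = s²*((5 + s)*(5/2 + g)) = s²*(5 + s)*(5/2 + g))
((3 - 1*5)*W(-3, -6))*(0 + 8) = ((3 - 1*5)*((½)*(-6)²*(25 + 5*(-6) + 10*(-3) + 2*(-3)*(-6))))*(0 + 8) = ((3 - 5)*((½)*36*(25 - 30 - 30 + 36)))*8 = -36*8 = -288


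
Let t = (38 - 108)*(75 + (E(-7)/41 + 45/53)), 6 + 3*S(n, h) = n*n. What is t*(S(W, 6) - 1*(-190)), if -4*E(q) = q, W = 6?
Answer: -2308778500/2173 ≈ -1.0625e+6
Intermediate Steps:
S(n, h) = -2 + n²/3 (S(n, h) = -2 + (n*n)/3 = -2 + n²/3)
E(q) = -q/4
t = -23087785/4346 (t = (38 - 108)*(75 + (-¼*(-7)/41 + 45/53)) = -70*(75 + ((7/4)*(1/41) + 45*(1/53))) = -70*(75 + (7/164 + 45/53)) = -70*(75 + 7751/8692) = -70*659651/8692 = -23087785/4346 ≈ -5312.4)
t*(S(W, 6) - 1*(-190)) = -23087785*((-2 + (⅓)*6²) - 1*(-190))/4346 = -23087785*((-2 + (⅓)*36) + 190)/4346 = -23087785*((-2 + 12) + 190)/4346 = -23087785*(10 + 190)/4346 = -23087785/4346*200 = -2308778500/2173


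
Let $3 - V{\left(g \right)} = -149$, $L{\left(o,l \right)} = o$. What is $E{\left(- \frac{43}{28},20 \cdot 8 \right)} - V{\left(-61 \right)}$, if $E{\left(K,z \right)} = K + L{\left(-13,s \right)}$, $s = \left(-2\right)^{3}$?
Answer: $- \frac{4663}{28} \approx -166.54$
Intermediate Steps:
$s = -8$
$V{\left(g \right)} = 152$ ($V{\left(g \right)} = 3 - -149 = 3 + 149 = 152$)
$E{\left(K,z \right)} = -13 + K$ ($E{\left(K,z \right)} = K - 13 = -13 + K$)
$E{\left(- \frac{43}{28},20 \cdot 8 \right)} - V{\left(-61 \right)} = \left(-13 - \frac{43}{28}\right) - 152 = - \frac{407}{28} - 152 = - \frac{4663}{28}$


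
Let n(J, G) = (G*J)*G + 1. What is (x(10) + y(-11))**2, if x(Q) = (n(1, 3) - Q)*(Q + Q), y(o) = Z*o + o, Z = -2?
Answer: 121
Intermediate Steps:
n(J, G) = 1 + J*G**2 (n(J, G) = J*G**2 + 1 = 1 + J*G**2)
y(o) = -o (y(o) = -2*o + o = -o)
x(Q) = 2*Q*(10 - Q) (x(Q) = ((1 + 1*3**2) - Q)*(Q + Q) = ((1 + 1*9) - Q)*(2*Q) = ((1 + 9) - Q)*(2*Q) = (10 - Q)*(2*Q) = 2*Q*(10 - Q))
(x(10) + y(-11))**2 = (2*10*(10 - 1*10) - 1*(-11))**2 = (2*10*(10 - 10) + 11)**2 = (2*10*0 + 11)**2 = (0 + 11)**2 = 11**2 = 121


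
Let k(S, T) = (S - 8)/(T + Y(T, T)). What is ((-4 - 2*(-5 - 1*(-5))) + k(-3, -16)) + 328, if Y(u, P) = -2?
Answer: 5843/18 ≈ 324.61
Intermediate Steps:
k(S, T) = (-8 + S)/(-2 + T) (k(S, T) = (S - 8)/(T - 2) = (-8 + S)/(-2 + T))
((-4 - 2*(-5 - 1*(-5))) + k(-3, -16)) + 328 = ((-4 - 2*(-5 - 1*(-5))) + (-8 - 3)/(-2 - 16)) + 328 = ((-4 - 2*(-5 + 5)) - 11/(-18)) + 328 = ((-4 - 2*0) - 1/18*(-11)) + 328 = ((-4 + 0) + 11/18) + 328 = (-4 + 11/18) + 328 = -61/18 + 328 = 5843/18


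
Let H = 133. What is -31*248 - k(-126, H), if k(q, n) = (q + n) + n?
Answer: -7828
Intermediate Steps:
k(q, n) = q + 2*n (k(q, n) = (n + q) + n = q + 2*n)
-31*248 - k(-126, H) = -31*248 - (-126 + 2*133) = -7688 - (-126 + 266) = -7688 - 1*140 = -7688 - 140 = -7828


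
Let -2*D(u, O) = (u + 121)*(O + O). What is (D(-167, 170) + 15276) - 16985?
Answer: 6111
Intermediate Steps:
D(u, O) = -O*(121 + u) (D(u, O) = -(u + 121)*(O + O)/2 = -(121 + u)*2*O/2 = -O*(121 + u))
(D(-167, 170) + 15276) - 16985 = (-1*170*(121 - 167) + 15276) - 16985 = (-1*170*(-46) + 15276) - 16985 = (7820 + 15276) - 16985 = 23096 - 16985 = 6111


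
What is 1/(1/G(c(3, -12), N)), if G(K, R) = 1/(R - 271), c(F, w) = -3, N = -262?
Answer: -1/533 ≈ -0.0018762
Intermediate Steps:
G(K, R) = 1/(-271 + R)
1/(1/G(c(3, -12), N)) = 1/(1/(1/(-271 - 262))) = 1/(1/(1/(-533))) = 1/(1/(-1/533)) = 1/(-533) = -1/533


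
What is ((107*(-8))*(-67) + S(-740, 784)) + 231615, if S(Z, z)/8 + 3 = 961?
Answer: 296631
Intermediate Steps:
S(Z, z) = 7664 (S(Z, z) = -24 + 8*961 = -24 + 7688 = 7664)
((107*(-8))*(-67) + S(-740, 784)) + 231615 = ((107*(-8))*(-67) + 7664) + 231615 = (-856*(-67) + 7664) + 231615 = (57352 + 7664) + 231615 = 65016 + 231615 = 296631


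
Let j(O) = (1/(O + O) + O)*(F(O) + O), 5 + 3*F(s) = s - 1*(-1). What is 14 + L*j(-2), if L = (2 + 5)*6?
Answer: 392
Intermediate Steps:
F(s) = -4/3 + s/3 (F(s) = -5/3 + (s - 1*(-1))/3 = -5/3 + (s + 1)/3 = -5/3 + (1 + s)/3 = -5/3 + (⅓ + s/3) = -4/3 + s/3)
j(O) = (-4/3 + 4*O/3)*(O + 1/(2*O)) (j(O) = (1/(O + O) + O)*((-4/3 + O/3) + O) = (1/(2*O) + O)*(-4/3 + 4*O/3) = (O + 1/(2*O))*(-4/3 + 4*O/3) = (-4/3 + 4*O/3)*(O + 1/(2*O)))
L = 42 (L = 7*6 = 42)
14 + L*j(-2) = 14 + 42*((⅔)*(-1 - 2 - 2*(-2)² + 2*(-2)³)/(-2)) = 14 + 42*((⅔)*(-½)*(-1 - 2 - 2*4 + 2*(-8))) = 14 + 42*((⅔)*(-½)*(-1 - 2 - 8 - 16)) = 14 + 42*((⅔)*(-½)*(-27)) = 14 + 42*9 = 14 + 378 = 392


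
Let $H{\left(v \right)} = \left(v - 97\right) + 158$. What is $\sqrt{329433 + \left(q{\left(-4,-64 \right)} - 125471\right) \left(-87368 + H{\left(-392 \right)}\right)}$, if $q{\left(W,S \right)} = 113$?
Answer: $5 \sqrt{439764027} \approx 1.0485 \cdot 10^{5}$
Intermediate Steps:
$H{\left(v \right)} = 61 + v$ ($H{\left(v \right)} = \left(-97 + v\right) + 158 = 61 + v$)
$\sqrt{329433 + \left(q{\left(-4,-64 \right)} - 125471\right) \left(-87368 + H{\left(-392 \right)}\right)} = \sqrt{329433 + \left(113 - 125471\right) \left(-87368 + \left(61 - 392\right)\right)} = \sqrt{329433 - 125358 \left(-87368 - 331\right)} = \sqrt{329433 - -10993771242} = \sqrt{329433 + 10993771242} = \sqrt{10994100675} = 5 \sqrt{439764027}$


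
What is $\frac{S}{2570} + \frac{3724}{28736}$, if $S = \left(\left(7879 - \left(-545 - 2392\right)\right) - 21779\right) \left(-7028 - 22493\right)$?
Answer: $\frac{1162511489351}{9231440} \approx 1.2593 \cdot 10^{5}$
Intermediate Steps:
$S = 323638723$ ($S = \left(\left(7879 - \left(-545 - 2392\right)\right) - 21779\right) \left(-29521\right) = \left(\left(7879 - -2937\right) - 21779\right) \left(-29521\right) = \left(\left(7879 + 2937\right) - 21779\right) \left(-29521\right) = \left(10816 - 21779\right) \left(-29521\right) = \left(-10963\right) \left(-29521\right) = 323638723$)
$\frac{S}{2570} + \frac{3724}{28736} = \frac{323638723}{2570} + \frac{3724}{28736} = 323638723 \cdot \frac{1}{2570} + 3724 \cdot \frac{1}{28736} = \frac{323638723}{2570} + \frac{931}{7184} = \frac{1162511489351}{9231440}$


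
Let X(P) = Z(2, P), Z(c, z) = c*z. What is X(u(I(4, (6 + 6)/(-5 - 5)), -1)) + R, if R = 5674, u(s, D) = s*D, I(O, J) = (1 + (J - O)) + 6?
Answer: 28352/5 ≈ 5670.4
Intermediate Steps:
I(O, J) = 7 + J - O (I(O, J) = (1 + J - O) + 6 = 7 + J - O)
u(s, D) = D*s
X(P) = 2*P
X(u(I(4, (6 + 6)/(-5 - 5)), -1)) + R = 2*(-(7 + (6 + 6)/(-5 - 5) - 1*4)) + 5674 = 2*(-(7 + 12/(-10) - 4)) + 5674 = 2*(-(7 + 12*(-1/10) - 4)) + 5674 = 2*(-(7 - 6/5 - 4)) + 5674 = 2*(-1*9/5) + 5674 = 2*(-9/5) + 5674 = -18/5 + 5674 = 28352/5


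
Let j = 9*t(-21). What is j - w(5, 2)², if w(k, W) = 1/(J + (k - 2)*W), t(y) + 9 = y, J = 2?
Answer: -17281/64 ≈ -270.02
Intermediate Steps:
t(y) = -9 + y
w(k, W) = 1/(2 + W*(-2 + k)) (w(k, W) = 1/(2 + (k - 2)*W) = 1/(2 + (-2 + k)*W) = 1/(2 + W*(-2 + k)))
j = -270 (j = 9*(-9 - 21) = 9*(-30) = -270)
j - w(5, 2)² = -270 - (1/(2 - 2*2 + 2*5))² = -270 - (1/(2 - 4 + 10))² = -270 - (1/8)² = -270 - (⅛)² = -270 - 1*1/64 = -270 - 1/64 = -17281/64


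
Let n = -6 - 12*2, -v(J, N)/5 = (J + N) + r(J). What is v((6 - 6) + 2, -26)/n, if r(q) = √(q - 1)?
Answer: -23/6 ≈ -3.8333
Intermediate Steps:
r(q) = √(-1 + q)
v(J, N) = -5*J - 5*N - 5*√(-1 + J) (v(J, N) = -5*((J + N) + √(-1 + J)) = -5*(J + N + √(-1 + J)) = -5*J - 5*N - 5*√(-1 + J))
n = -30 (n = -6 - 24 = -30)
v((6 - 6) + 2, -26)/n = (-5*((6 - 6) + 2) - 5*(-26) - 5*√(-1 + ((6 - 6) + 2)))/(-30) = (-5*(0 + 2) + 130 - 5*√(-1 + (0 + 2)))*(-1/30) = (-5*2 + 130 - 5*√(-1 + 2))*(-1/30) = (-10 + 130 - 5*√1)*(-1/30) = (-10 + 130 - 5*1)*(-1/30) = (-10 + 130 - 5)*(-1/30) = 115*(-1/30) = -23/6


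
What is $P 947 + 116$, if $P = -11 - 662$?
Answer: $-637215$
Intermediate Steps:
$P = -673$ ($P = -11 - 662 = -673$)
$P 947 + 116 = \left(-673\right) 947 + 116 = -637331 + 116 = -637215$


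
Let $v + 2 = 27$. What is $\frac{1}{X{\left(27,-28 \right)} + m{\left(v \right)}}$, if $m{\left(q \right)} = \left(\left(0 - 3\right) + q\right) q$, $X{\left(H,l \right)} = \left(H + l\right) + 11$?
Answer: $\frac{1}{560} \approx 0.0017857$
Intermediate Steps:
$X{\left(H,l \right)} = 11 + H + l$
$v = 25$ ($v = -2 + 27 = 25$)
$m{\left(q \right)} = q \left(-3 + q\right)$ ($m{\left(q \right)} = \left(-3 + q\right) q = q \left(-3 + q\right)$)
$\frac{1}{X{\left(27,-28 \right)} + m{\left(v \right)}} = \frac{1}{\left(11 + 27 - 28\right) + 25 \left(-3 + 25\right)} = \frac{1}{10 + 25 \cdot 22} = \frac{1}{10 + 550} = \frac{1}{560}$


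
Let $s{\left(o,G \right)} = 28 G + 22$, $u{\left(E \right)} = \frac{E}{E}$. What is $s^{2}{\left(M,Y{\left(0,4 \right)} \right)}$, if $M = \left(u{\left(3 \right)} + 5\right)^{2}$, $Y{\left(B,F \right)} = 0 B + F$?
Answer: $17956$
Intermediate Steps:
$u{\left(E \right)} = 1$
$Y{\left(B,F \right)} = F$ ($Y{\left(B,F \right)} = 0 + F = F$)
$M = 36$ ($M = \left(1 + 5\right)^{2} = 6^{2} = 36$)
$s{\left(o,G \right)} = 22 + 28 G$
$s^{2}{\left(M,Y{\left(0,4 \right)} \right)} = \left(22 + 28 \cdot 4\right)^{2} = \left(22 + 112\right)^{2} = 134^{2} = 17956$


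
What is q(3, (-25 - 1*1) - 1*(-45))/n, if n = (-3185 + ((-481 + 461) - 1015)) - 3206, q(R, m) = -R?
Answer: 3/7426 ≈ 0.00040399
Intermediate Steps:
n = -7426 (n = (-3185 + (-20 - 1015)) - 3206 = (-3185 - 1035) - 3206 = -4220 - 3206 = -7426)
q(3, (-25 - 1*1) - 1*(-45))/n = -1*3/(-7426) = -3*(-1/7426) = 3/7426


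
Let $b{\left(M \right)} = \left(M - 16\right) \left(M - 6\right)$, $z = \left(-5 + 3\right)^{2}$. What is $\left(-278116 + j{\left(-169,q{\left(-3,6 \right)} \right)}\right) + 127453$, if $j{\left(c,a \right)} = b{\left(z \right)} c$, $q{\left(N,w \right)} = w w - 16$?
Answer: $-154719$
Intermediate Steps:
$q{\left(N,w \right)} = -16 + w^{2}$ ($q{\left(N,w \right)} = w^{2} - 16 = -16 + w^{2}$)
$z = 4$ ($z = \left(-2\right)^{2} = 4$)
$b{\left(M \right)} = \left(-16 + M\right) \left(-6 + M\right)$
$j{\left(c,a \right)} = 24 c$ ($j{\left(c,a \right)} = \left(96 + 4^{2} - 88\right) c = \left(96 + 16 - 88\right) c = 24 c$)
$\left(-278116 + j{\left(-169,q{\left(-3,6 \right)} \right)}\right) + 127453 = \left(-278116 + 24 \left(-169\right)\right) + 127453 = \left(-278116 - 4056\right) + 127453 = -282172 + 127453 = -154719$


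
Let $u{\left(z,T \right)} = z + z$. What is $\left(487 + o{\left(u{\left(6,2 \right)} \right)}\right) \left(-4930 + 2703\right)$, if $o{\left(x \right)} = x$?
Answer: $-1111273$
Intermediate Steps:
$u{\left(z,T \right)} = 2 z$
$\left(487 + o{\left(u{\left(6,2 \right)} \right)}\right) \left(-4930 + 2703\right) = \left(487 + 2 \cdot 6\right) \left(-4930 + 2703\right) = \left(487 + 12\right) \left(-2227\right) = 499 \left(-2227\right) = -1111273$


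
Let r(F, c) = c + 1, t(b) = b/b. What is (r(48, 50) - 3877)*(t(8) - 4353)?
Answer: 16650752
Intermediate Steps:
t(b) = 1
r(F, c) = 1 + c
(r(48, 50) - 3877)*(t(8) - 4353) = ((1 + 50) - 3877)*(1 - 4353) = (51 - 3877)*(-4352) = -3826*(-4352) = 16650752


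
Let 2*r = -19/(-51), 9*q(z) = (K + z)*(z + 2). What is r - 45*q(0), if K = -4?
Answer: 4099/102 ≈ 40.186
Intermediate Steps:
q(z) = (-4 + z)*(2 + z)/9 (q(z) = ((-4 + z)*(z + 2))/9 = ((-4 + z)*(2 + z))/9 = (-4 + z)*(2 + z)/9)
r = 19/102 (r = (-19/(-51))/2 = (-19*(-1/51))/2 = (½)*(19/51) = 19/102 ≈ 0.18627)
r - 45*q(0) = 19/102 - 45*(-8/9 - 2/9*0 + (⅑)*0²) = 19/102 - 45*(-8/9 + 0 + (⅑)*0) = 19/102 - 45*(-8/9 + 0 + 0) = 19/102 - 45*(-8/9) = 19/102 + 40 = 4099/102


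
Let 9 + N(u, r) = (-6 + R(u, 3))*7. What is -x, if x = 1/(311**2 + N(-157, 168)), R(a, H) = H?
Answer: -1/96691 ≈ -1.0342e-5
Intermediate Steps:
N(u, r) = -30 (N(u, r) = -9 + (-6 + 3)*7 = -9 - 3*7 = -9 - 21 = -30)
x = 1/96691 (x = 1/(311**2 - 30) = 1/(96721 - 30) = 1/96691 ≈ 1.0342e-5)
-x = -1*1/96691 = -1/96691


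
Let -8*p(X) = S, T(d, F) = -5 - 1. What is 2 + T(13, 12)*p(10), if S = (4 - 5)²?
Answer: 11/4 ≈ 2.7500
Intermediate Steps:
T(d, F) = -6
S = 1 (S = (-1)² = 1)
p(X) = -⅛ (p(X) = -⅛*1 = -⅛)
2 + T(13, 12)*p(10) = 2 - 6*(-⅛) = 2 + ¾ = 11/4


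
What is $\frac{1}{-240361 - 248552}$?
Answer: $- \frac{1}{488913} \approx -2.0454 \cdot 10^{-6}$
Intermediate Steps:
$\frac{1}{-240361 - 248552} = \frac{1}{-488913} = - \frac{1}{488913}$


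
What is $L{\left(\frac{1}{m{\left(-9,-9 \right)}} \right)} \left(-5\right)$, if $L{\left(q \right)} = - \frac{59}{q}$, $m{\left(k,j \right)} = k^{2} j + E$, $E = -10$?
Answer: $-218005$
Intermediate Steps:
$m{\left(k,j \right)} = -10 + j k^{2}$ ($m{\left(k,j \right)} = k^{2} j - 10 = j k^{2} - 10 = -10 + j k^{2}$)
$L{\left(\frac{1}{m{\left(-9,-9 \right)}} \right)} \left(-5\right) = - \frac{59}{\frac{1}{-10 - 9 \left(-9\right)^{2}}} \left(-5\right) = - \frac{59}{\frac{1}{-10 - 729}} \left(-5\right) = - \frac{59}{\frac{1}{-739}} \left(-5\right) = - \frac{59}{- \frac{1}{739}} \left(-5\right) = \left(-59\right) \left(-739\right) \left(-5\right) = 43601 \left(-5\right) = -218005$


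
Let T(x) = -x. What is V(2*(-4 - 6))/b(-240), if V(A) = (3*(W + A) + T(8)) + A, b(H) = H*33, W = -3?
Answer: 97/7920 ≈ 0.012247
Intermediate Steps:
b(H) = 33*H
V(A) = -17 + 4*A (V(A) = (3*(-3 + A) - 1*8) + A = ((-9 + 3*A) - 8) + A = (-17 + 3*A) + A = -17 + 4*A)
V(2*(-4 - 6))/b(-240) = (-17 + 4*(2*(-4 - 6)))/((33*(-240))) = (-17 + 4*(2*(-10)))/(-7920) = (-17 + 4*(-20))*(-1/7920) = (-17 - 80)*(-1/7920) = -97*(-1/7920) = 97/7920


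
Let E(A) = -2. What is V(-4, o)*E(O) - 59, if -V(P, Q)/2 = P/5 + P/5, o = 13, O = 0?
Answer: -327/5 ≈ -65.400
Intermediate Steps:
V(P, Q) = -4*P/5 (V(P, Q) = -2*(P/5 + P/5) = -4*P/5)
V(-4, o)*E(O) - 59 = -⅘*(-4)*(-2) - 59 = (16/5)*(-2) - 59 = -32/5 - 59 = -327/5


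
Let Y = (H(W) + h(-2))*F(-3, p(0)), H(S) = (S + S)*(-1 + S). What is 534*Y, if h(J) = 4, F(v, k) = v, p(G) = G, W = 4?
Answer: -44856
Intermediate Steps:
H(S) = 2*S*(-1 + S) (H(S) = (2*S)*(-1 + S) = 2*S*(-1 + S))
Y = -84 (Y = (2*4*(-1 + 4) + 4)*(-3) = (2*4*3 + 4)*(-3) = (24 + 4)*(-3) = 28*(-3) = -84)
534*Y = 534*(-84) = -44856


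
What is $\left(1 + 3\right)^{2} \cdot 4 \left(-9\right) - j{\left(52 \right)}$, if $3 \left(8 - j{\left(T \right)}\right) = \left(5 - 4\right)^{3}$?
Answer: $- \frac{1751}{3} \approx -583.67$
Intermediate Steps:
$j{\left(T \right)} = \frac{23}{3}$ ($j{\left(T \right)} = 8 - \frac{\left(5 - 4\right)^{3}}{3} = 8 - \frac{1^{3}}{3} = 8 - \frac{1}{3} = \frac{23}{3}$)
$\left(1 + 3\right)^{2} \cdot 4 \left(-9\right) - j{\left(52 \right)} = \left(1 + 3\right)^{2} \cdot 4 \left(-9\right) - \frac{23}{3} = 4^{2} \cdot 4 \left(-9\right) - \frac{23}{3} = 16 \cdot 4 \left(-9\right) - \frac{23}{3} = 64 \left(-9\right) - \frac{23}{3} = -576 - \frac{23}{3} = - \frac{1751}{3}$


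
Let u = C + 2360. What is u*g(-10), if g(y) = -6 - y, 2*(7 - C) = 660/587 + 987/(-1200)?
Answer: 1111472323/117400 ≈ 9467.4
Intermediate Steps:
C = 3216323/469600 (C = 7 - (660/587 + 987/(-1200))/2 = 7 - (660*(1/587) + 987*(-1/1200))/2 = 7 - (660/587 - 329/400)/2 = 7 - ½*70877/234800 = 7 - 70877/469600 = 3216323/469600 ≈ 6.8491)
u = 1111472323/469600 (u = 3216323/469600 + 2360 = 1111472323/469600 ≈ 2366.8)
u*g(-10) = 1111472323*(-6 - 1*(-10))/469600 = 1111472323*(-6 + 10)/469600 = (1111472323/469600)*4 = 1111472323/117400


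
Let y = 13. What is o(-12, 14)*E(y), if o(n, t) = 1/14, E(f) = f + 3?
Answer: 8/7 ≈ 1.1429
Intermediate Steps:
E(f) = 3 + f
o(n, t) = 1/14
o(-12, 14)*E(y) = (3 + 13)/14 = (1/14)*16 = 8/7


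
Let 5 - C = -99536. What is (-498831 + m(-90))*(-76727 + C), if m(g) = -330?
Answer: -11387859054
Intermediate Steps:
C = 99541 (C = 5 - 1*(-99536) = 5 + 99536 = 99541)
(-498831 + m(-90))*(-76727 + C) = (-498831 - 330)*(-76727 + 99541) = -499161*22814 = -11387859054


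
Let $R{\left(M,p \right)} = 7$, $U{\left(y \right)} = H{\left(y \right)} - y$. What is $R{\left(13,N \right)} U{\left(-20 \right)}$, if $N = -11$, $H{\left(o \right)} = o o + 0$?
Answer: $2940$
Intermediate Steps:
$H{\left(o \right)} = o^{2}$ ($H{\left(o \right)} = o^{2} + 0 = o^{2}$)
$U{\left(y \right)} = y^{2} - y$
$R{\left(13,N \right)} U{\left(-20 \right)} = 7 \left(- 20 \left(-1 - 20\right)\right) = 7 \left(\left(-20\right) \left(-21\right)\right) = 7 \cdot 420 = 2940$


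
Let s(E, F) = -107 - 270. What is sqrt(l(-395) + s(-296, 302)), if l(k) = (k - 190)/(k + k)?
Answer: I*sqrt(9392942)/158 ≈ 19.397*I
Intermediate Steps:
s(E, F) = -377
l(k) = (-190 + k)/(2*k) (l(k) = (-190 + k)/((2*k)) = (-190 + k)*(1/(2*k)) = (-190 + k)/(2*k))
sqrt(l(-395) + s(-296, 302)) = sqrt((1/2)*(-190 - 395)/(-395) - 377) = sqrt((1/2)*(-1/395)*(-585) - 377) = sqrt(117/158 - 377) = sqrt(-59449/158) = I*sqrt(9392942)/158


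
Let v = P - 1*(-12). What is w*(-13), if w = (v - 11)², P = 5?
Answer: -468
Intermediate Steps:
v = 17 (v = 5 - 1*(-12) = 5 + 12 = 17)
w = 36 (w = (17 - 11)² = 6² = 36)
w*(-13) = 36*(-13) = -468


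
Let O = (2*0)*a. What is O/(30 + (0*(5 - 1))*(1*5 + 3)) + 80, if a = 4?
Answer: 80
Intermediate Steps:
O = 0 (O = (2*0)*4 = 0*4 = 0)
O/(30 + (0*(5 - 1))*(1*5 + 3)) + 80 = 0/(30 + (0*(5 - 1))*(1*5 + 3)) + 80 = 0/(30 + (0*4)*(5 + 3)) + 80 = 0/(30 + 0*8) + 80 = 0/(30 + 0) + 80 = 0/30 + 80 = (1/30)*0 + 80 = 0 + 80 = 80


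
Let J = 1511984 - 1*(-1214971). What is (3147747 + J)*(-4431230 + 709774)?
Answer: -21862445006112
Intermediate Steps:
J = 2726955 (J = 1511984 + 1214971 = 2726955)
(3147747 + J)*(-4431230 + 709774) = (3147747 + 2726955)*(-4431230 + 709774) = 5874702*(-3721456) = -21862445006112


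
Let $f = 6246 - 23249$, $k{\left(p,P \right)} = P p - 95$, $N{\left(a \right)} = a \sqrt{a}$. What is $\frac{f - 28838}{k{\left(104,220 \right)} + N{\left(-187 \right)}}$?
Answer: $- \frac{1044487185}{525695428} - \frac{8572267 i \sqrt{187}}{525695428} \approx -1.9869 - 0.22299 i$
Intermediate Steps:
$N{\left(a \right)} = a^{\frac{3}{2}}$
$k{\left(p,P \right)} = -95 + P p$
$f = -17003$
$\frac{f - 28838}{k{\left(104,220 \right)} + N{\left(-187 \right)}} = \frac{-17003 - 28838}{\left(-95 + 220 \cdot 104\right) + \left(-187\right)^{\frac{3}{2}}} = - \frac{45841}{\left(-95 + 22880\right) - 187 i \sqrt{187}} = - \frac{45841}{22785 - 187 i \sqrt{187}}$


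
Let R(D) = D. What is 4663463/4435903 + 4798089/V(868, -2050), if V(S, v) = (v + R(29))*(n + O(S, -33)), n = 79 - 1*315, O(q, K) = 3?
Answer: 499571265358/44443312157 ≈ 11.241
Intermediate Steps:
n = -236 (n = 79 - 315 = -236)
V(S, v) = -6757 - 233*v (V(S, v) = (v + 29)*(-236 + 3) = (29 + v)*(-233) = -6757 - 233*v)
4663463/4435903 + 4798089/V(868, -2050) = 4663463/4435903 + 4798089/(-6757 - 233*(-2050)) = 4663463*(1/4435903) + 4798089/(-6757 + 477650) = 4663463/4435903 + 4798089/470893 = 4663463/4435903 + 4798089*(1/470893) = 4663463/4435903 + 102087/10019 = 499571265358/44443312157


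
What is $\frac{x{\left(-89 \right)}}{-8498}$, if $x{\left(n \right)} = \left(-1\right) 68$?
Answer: $\frac{34}{4249} \approx 0.0080019$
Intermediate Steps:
$x{\left(n \right)} = -68$
$\frac{x{\left(-89 \right)}}{-8498} = - \frac{68}{-8498} = \left(-68\right) \left(- \frac{1}{8498}\right) = \frac{34}{4249}$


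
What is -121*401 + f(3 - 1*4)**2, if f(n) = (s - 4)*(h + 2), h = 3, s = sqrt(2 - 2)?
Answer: -48121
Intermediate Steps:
s = 0 (s = sqrt(0) = 0)
f(n) = -20 (f(n) = (0 - 4)*(3 + 2) = -4*5 = -20)
-121*401 + f(3 - 1*4)**2 = -121*401 + (-20)**2 = -48521 + 400 = -48121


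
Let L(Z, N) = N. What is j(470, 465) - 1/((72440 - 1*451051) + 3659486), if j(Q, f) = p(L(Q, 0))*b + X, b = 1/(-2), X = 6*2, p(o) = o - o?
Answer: 39370499/3280875 ≈ 12.000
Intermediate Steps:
p(o) = 0
X = 12
b = -½ ≈ -0.50000
j(Q, f) = 12 (j(Q, f) = 0*(-½) + 12 = 0 + 12 = 12)
j(470, 465) - 1/((72440 - 1*451051) + 3659486) = 12 - 1/((72440 - 1*451051) + 3659486) = 12 - 1/((72440 - 451051) + 3659486) = 12 - 1/(-378611 + 3659486) = 12 - 1/3280875 = 39370499/3280875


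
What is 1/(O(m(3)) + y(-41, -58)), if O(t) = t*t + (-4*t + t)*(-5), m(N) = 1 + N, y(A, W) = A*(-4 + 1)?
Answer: 1/199 ≈ 0.0050251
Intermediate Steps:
y(A, W) = -3*A (y(A, W) = A*(-3) = -3*A)
O(t) = t² + 15*t (O(t) = t² - 3*t*(-5) = t² + 15*t)
1/(O(m(3)) + y(-41, -58)) = 1/((1 + 3)*(15 + (1 + 3)) - 3*(-41)) = 1/(4*(15 + 4) + 123) = 1/(4*19 + 123) = 1/(76 + 123) = 1/199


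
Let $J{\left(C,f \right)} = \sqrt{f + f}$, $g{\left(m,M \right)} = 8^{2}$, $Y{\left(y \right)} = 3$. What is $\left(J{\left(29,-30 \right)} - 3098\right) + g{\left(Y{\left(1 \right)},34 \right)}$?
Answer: $-3034 + 2 i \sqrt{15} \approx -3034.0 + 7.746 i$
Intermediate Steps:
$g{\left(m,M \right)} = 64$
$J{\left(C,f \right)} = \sqrt{2} \sqrt{f}$ ($J{\left(C,f \right)} = \sqrt{2 f} = \sqrt{2} \sqrt{f}$)
$\left(J{\left(29,-30 \right)} - 3098\right) + g{\left(Y{\left(1 \right)},34 \right)} = \left(\sqrt{2} \sqrt{-30} - 3098\right) + 64 = \left(\sqrt{2} i \sqrt{30} - 3098\right) + 64 = \left(2 i \sqrt{15} - 3098\right) + 64 = \left(-3098 + 2 i \sqrt{15}\right) + 64 = -3034 + 2 i \sqrt{15}$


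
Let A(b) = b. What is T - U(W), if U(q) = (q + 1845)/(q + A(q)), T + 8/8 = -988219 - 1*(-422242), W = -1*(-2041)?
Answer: -1155163041/2041 ≈ -5.6598e+5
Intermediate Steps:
W = 2041
T = -565978 (T = -1 + (-988219 - 1*(-422242)) = -1 + (-988219 + 422242) = -1 - 565977 = -565978)
U(q) = (1845 + q)/(2*q) (U(q) = (q + 1845)/(q + q) = (1845 + q)/((2*q)) = (1845 + q)*(1/(2*q)) = (1845 + q)/(2*q))
T - U(W) = -565978 - (1845 + 2041)/(2*2041) = -565978 - 3886/(2*2041) = -565978 - 1*1943/2041 = -565978 - 1943/2041 = -1155163041/2041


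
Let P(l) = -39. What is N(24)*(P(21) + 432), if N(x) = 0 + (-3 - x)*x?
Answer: -254664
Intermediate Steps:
N(x) = x*(-3 - x) (N(x) = 0 + x*(-3 - x) = x*(-3 - x))
N(24)*(P(21) + 432) = (-1*24*(3 + 24))*(-39 + 432) = -1*24*27*393 = -648*393 = -254664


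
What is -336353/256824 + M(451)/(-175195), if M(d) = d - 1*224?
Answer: -58985662883/44994280680 ≈ -1.3110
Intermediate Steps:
M(d) = -224 + d (M(d) = d - 224 = -224 + d)
-336353/256824 + M(451)/(-175195) = -336353/256824 + (-224 + 451)/(-175195) = -336353*1/256824 + 227*(-1/175195) = -336353/256824 - 227/175195 = -58985662883/44994280680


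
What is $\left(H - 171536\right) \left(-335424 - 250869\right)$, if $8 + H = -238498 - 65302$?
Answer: $278690859792$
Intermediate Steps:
$H = -303808$ ($H = -8 - 303800 = -303808$)
$\left(H - 171536\right) \left(-335424 - 250869\right) = \left(-303808 - 171536\right) \left(-335424 - 250869\right) = \left(-475344\right) \left(-586293\right) = 278690859792$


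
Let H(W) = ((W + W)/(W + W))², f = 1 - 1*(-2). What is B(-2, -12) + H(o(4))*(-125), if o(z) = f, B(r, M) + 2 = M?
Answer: -139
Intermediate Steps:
f = 3 (f = 1 + 2 = 3)
B(r, M) = -2 + M
o(z) = 3
H(W) = 1 (H(W) = ((2*W)/((2*W)))² = ((2*W)*(1/(2*W)))² = 1² = 1)
B(-2, -12) + H(o(4))*(-125) = (-2 - 12) + 1*(-125) = -14 - 125 = -139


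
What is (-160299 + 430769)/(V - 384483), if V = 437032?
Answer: 270470/52549 ≈ 5.1470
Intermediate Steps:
(-160299 + 430769)/(V - 384483) = (-160299 + 430769)/(437032 - 384483) = 270470/52549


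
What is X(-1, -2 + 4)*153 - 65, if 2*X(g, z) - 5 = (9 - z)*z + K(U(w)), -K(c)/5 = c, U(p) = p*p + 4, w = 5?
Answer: -9704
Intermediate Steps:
U(p) = 4 + p² (U(p) = p² + 4 = 4 + p²)
K(c) = -5*c
X(g, z) = -70 + z*(9 - z)/2 (X(g, z) = 5/2 + ((9 - z)*z - 5*(4 + 5²))/2 = 5/2 + (z*(9 - z) - 5*(4 + 25))/2 = 5/2 + (z*(9 - z) - 5*29)/2 = 5/2 + (z*(9 - z) - 145)/2 = 5/2 + (-145 + z*(9 - z))/2 = 5/2 + (-145/2 + z*(9 - z)/2) = -70 + z*(9 - z)/2)
X(-1, -2 + 4)*153 - 65 = (-70 - (-2 + 4)²/2 + 9*(-2 + 4)/2)*153 - 65 = (-70 - ½*2² + (9/2)*2)*153 - 65 = (-70 - ½*4 + 9)*153 - 65 = (-70 - 2 + 9)*153 - 65 = -63*153 - 65 = -9639 - 65 = -9704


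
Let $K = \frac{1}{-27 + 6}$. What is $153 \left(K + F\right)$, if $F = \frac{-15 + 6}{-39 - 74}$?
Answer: $\frac{3876}{791} \approx 4.9001$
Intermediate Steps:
$K = - \frac{1}{21}$ ($K = \frac{1}{-21} = - \frac{1}{21} \approx -0.047619$)
$F = \frac{9}{113}$ ($F = - \frac{9}{-113} = \left(-9\right) \left(- \frac{1}{113}\right) = \frac{9}{113} \approx 0.079646$)
$153 \left(K + F\right) = 153 \left(- \frac{1}{21} + \frac{9}{113}\right) = 153 \cdot \frac{76}{2373} = \frac{3876}{791}$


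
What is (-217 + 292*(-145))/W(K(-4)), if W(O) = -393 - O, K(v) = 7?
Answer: 42557/400 ≈ 106.39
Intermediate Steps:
(-217 + 292*(-145))/W(K(-4)) = (-217 + 292*(-145))/(-393 - 1*7) = (-217 - 42340)/(-393 - 7) = -42557/(-400) = -42557*(-1/400) = 42557/400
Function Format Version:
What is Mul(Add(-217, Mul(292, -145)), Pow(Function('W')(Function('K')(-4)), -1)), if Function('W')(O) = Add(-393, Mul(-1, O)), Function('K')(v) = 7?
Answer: Rational(42557, 400) ≈ 106.39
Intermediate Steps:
Mul(Add(-217, Mul(292, -145)), Pow(Function('W')(Function('K')(-4)), -1)) = Mul(Add(-217, Mul(292, -145)), Pow(Add(-393, Mul(-1, 7)), -1)) = Mul(Add(-217, -42340), Pow(Add(-393, -7), -1)) = Mul(-42557, Pow(-400, -1)) = Mul(-42557, Rational(-1, 400)) = Rational(42557, 400)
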